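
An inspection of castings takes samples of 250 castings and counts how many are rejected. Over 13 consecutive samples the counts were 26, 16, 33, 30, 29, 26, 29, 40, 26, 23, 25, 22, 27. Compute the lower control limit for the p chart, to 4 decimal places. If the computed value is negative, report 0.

p̄ = Σdᵢ / (k·n) = 352 / (13 × 250) = 0.10831
LCL = p̄ − 3·√(p̄(1−p̄)/n) = 0.10831 − 3 × 0.01965 = 0.04934

0.0493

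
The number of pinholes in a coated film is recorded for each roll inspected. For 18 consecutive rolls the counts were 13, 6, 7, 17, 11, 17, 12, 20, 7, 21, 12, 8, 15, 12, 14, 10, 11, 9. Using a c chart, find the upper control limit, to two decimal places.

22.87

c̄ = (13 + 6 + 7 + 17 + 11 + 17 + 12 + 20 + 7 + 21 + 12 + 8 + 15 + 12 + 14 + 10 + 11 + 9) / 18 = 222 / 18 = 12.3333
UCL = c̄ + 3√c̄ = 12.3333 + 3 × √12.3333 = 12.3333 + 3 × 3.5119 = 22.8690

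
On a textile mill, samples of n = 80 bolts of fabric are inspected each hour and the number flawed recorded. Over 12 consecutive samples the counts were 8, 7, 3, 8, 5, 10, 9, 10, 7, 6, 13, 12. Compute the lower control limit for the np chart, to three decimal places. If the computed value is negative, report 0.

p̄ = Σdᵢ / (k·n) = 98 / (12 × 80) = 0.10208
LCL = np̄ − 3·√(np̄(1−p̄)) = 8.1667 − 3 × 2.7079 = 0.0428

0.043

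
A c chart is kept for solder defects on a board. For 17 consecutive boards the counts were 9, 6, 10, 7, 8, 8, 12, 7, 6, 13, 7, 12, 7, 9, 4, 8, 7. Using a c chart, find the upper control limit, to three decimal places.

16.844

c̄ = (9 + 6 + 10 + 7 + 8 + 8 + 12 + 7 + 6 + 13 + 7 + 12 + 7 + 9 + 4 + 8 + 7) / 17 = 140 / 17 = 8.2353
UCL = c̄ + 3√c̄ = 8.2353 + 3 × √8.2353 = 8.2353 + 3 × 2.8697 = 16.8445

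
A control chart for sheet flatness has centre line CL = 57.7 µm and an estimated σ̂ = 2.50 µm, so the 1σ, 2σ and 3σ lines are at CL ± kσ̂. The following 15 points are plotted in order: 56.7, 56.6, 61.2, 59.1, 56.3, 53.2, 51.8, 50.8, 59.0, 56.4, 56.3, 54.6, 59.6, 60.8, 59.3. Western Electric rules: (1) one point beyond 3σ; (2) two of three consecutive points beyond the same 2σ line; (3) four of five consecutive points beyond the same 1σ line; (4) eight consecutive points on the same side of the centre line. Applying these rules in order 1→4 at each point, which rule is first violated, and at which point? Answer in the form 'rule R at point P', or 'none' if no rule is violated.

Zone of each point (C = within 1σ̂, B = 1σ̂–2σ̂, A = 2σ̂–3σ̂, * = beyond 3σ̂; sign = side of CL): 1:-C, 2:-C, 3:+B, 4:+C, 5:-C, 6:-B, 7:-A, 8:-A, 9:+C, 10:-C, 11:-C, 12:-B, 13:+C, 14:+B, 15:+C
Rule 2 (two of three consecutive points beyond the same 2σ limit) is satisfied at point 8.

rule 2 at point 8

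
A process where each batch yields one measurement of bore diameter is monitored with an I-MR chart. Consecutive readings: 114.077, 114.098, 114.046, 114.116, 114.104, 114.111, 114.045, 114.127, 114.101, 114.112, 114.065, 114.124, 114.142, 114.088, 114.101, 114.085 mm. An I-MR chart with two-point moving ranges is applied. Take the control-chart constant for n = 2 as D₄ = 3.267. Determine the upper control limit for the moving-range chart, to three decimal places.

Moving ranges: 0.021, 0.052, 0.070, 0.012, 0.007, 0.066, 0.082, 0.026, 0.011, 0.047, 0.059, 0.018, 0.054, 0.013, 0.016; M̄R̄ = 0.5540 / 15 = 0.0369
UCL_MR = D₄·M̄R̄ = 3.267 × 0.0369 = 0.1207

0.121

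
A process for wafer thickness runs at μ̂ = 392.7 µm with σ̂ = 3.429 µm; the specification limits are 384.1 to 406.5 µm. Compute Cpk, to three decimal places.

0.836

Cpu = (USL − μ̂) / (3σ̂) = (406.5 − 392.7) / (3 × 3.429) = 1.3415; Cpl = (μ̂ − LSL) / (3σ̂) = (392.7 − 384.1) / (3 × 3.429) = 0.8360; Cpk = min(Cpu, Cpl) = 0.8360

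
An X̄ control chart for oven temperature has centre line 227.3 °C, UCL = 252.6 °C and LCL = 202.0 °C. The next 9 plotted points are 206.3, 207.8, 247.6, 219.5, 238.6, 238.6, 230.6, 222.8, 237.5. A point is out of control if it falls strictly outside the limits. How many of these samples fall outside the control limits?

All 9 points lie within [202.0, 252.6].

0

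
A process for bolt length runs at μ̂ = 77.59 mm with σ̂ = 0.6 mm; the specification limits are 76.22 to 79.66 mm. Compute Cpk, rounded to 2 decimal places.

0.76

Cpu = (USL − μ̂) / (3σ̂) = (79.66 − 77.59) / (3 × 0.6) = 1.1500; Cpl = (μ̂ − LSL) / (3σ̂) = (77.59 − 76.22) / (3 × 0.6) = 0.7611; Cpk = min(Cpu, Cpl) = 0.7611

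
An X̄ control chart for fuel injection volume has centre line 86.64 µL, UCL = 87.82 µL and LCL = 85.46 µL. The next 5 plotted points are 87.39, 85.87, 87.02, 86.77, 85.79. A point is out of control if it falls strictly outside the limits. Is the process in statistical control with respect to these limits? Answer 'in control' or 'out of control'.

in control

All 5 points lie within [85.46, 87.82].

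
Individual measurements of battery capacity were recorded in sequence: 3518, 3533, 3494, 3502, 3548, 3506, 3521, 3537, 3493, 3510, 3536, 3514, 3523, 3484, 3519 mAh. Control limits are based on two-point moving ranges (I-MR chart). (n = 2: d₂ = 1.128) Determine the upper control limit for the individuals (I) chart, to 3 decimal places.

X̄ = (3518 + 3533 + 3494 + 3502 + 3548 + 3506 + 3521 + 3537 + 3493 + 3510 + 3536 + 3514 + 3523 + 3484 + 3519) / 15 = 3515.8667
Moving ranges: 15, 39, 8, 46, 42, 15, 16, 44, 17, 26, 22, 9, 39, 35; M̄R̄ = 373.0000 / 14 = 26.6429
UCL = X̄ + 3·M̄R̄/d₂ = 3515.8667 + 3 × 26.6429 / 1.128 = 3586.7253

3586.725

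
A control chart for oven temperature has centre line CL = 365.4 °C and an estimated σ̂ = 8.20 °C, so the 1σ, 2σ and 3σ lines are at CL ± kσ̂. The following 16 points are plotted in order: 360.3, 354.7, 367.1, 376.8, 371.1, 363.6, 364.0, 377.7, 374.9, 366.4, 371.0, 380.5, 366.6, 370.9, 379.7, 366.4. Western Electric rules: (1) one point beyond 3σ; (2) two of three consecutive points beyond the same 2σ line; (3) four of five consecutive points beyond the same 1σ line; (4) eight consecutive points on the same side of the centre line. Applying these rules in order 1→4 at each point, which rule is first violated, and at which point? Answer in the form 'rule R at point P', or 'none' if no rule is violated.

Zone of each point (C = within 1σ̂, B = 1σ̂–2σ̂, A = 2σ̂–3σ̂, * = beyond 3σ̂; sign = side of CL): 1:-C, 2:-B, 3:+C, 4:+B, 5:+C, 6:-C, 7:-C, 8:+B, 9:+B, 10:+C, 11:+C, 12:+B, 13:+C, 14:+C, 15:+B, 16:+C
Rule 4 (eight consecutive points on the same side of the centre line) is satisfied at point 15.

rule 4 at point 15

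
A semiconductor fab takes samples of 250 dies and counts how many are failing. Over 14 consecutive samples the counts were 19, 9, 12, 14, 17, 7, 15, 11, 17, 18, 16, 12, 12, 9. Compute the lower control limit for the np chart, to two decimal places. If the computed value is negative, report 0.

2.73

p̄ = Σdᵢ / (k·n) = 188 / (14 × 250) = 0.05371
LCL = np̄ − 3·√(np̄(1−p̄)) = 13.4286 − 3 × 3.5647 = 2.7344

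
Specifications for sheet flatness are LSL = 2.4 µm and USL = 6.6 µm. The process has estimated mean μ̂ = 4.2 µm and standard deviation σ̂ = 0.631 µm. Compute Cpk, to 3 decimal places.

0.951

Cpu = (USL − μ̂) / (3σ̂) = (6.6 − 4.2) / (3 × 0.631) = 1.2678; Cpl = (μ̂ − LSL) / (3σ̂) = (4.2 − 2.4) / (3 × 0.631) = 0.9509; Cpk = min(Cpu, Cpl) = 0.9509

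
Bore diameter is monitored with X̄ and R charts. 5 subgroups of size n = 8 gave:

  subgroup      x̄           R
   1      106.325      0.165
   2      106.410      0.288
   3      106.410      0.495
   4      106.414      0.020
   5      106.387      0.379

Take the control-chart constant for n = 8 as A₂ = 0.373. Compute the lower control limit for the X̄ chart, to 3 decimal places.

106.289

X̄̄ = (106.325 + 106.410 + 106.410 + 106.414 + 106.387) / 5 = 531.9460 / 5 = 106.3892
R̄ = (0.165 + 0.288 + 0.495 + 0.020 + 0.379) / 5 = 1.3470 / 5 = 0.2694
LCL = X̄̄ − A₂·R̄ = 106.3892 − 0.373 × 0.2694 = 106.2887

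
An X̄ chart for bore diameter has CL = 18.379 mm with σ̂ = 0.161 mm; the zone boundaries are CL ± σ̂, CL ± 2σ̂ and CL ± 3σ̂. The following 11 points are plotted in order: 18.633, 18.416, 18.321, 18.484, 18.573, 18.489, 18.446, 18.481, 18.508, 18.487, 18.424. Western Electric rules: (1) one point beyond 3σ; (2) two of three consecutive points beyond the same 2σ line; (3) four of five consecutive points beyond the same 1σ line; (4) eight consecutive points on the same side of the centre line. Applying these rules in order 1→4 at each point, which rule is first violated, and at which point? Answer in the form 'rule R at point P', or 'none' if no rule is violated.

rule 4 at point 11

Zone of each point (C = within 1σ̂, B = 1σ̂–2σ̂, A = 2σ̂–3σ̂, * = beyond 3σ̂; sign = side of CL): 1:+B, 2:+C, 3:-C, 4:+C, 5:+B, 6:+C, 7:+C, 8:+C, 9:+C, 10:+C, 11:+C
Rule 4 (eight consecutive points on the same side of the centre line) is satisfied at point 11.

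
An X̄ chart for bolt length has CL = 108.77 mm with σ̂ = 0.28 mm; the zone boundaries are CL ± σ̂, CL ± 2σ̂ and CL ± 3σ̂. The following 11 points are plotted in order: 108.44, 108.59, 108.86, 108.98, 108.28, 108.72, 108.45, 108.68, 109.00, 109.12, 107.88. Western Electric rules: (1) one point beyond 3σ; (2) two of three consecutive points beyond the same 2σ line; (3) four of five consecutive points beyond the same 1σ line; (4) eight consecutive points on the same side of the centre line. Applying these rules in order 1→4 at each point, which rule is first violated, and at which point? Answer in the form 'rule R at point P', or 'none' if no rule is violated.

Zone of each point (C = within 1σ̂, B = 1σ̂–2σ̂, A = 2σ̂–3σ̂, * = beyond 3σ̂; sign = side of CL): 1:-B, 2:-C, 3:+C, 4:+C, 5:-B, 6:-C, 7:-B, 8:-C, 9:+C, 10:+B, 11:-*
Rule 1 (one point beyond the 3σ limits) is satisfied at point 11.

rule 1 at point 11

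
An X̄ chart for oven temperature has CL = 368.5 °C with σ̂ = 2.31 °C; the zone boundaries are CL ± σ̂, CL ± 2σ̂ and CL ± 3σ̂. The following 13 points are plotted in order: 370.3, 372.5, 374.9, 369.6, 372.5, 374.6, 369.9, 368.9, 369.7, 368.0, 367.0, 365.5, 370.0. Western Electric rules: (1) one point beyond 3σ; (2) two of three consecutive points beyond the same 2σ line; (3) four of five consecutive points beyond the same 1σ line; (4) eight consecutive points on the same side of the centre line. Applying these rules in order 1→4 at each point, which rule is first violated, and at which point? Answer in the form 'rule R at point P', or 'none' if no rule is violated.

rule 3 at point 6

Zone of each point (C = within 1σ̂, B = 1σ̂–2σ̂, A = 2σ̂–3σ̂, * = beyond 3σ̂; sign = side of CL): 1:+C, 2:+B, 3:+A, 4:+C, 5:+B, 6:+A, 7:+C, 8:+C, 9:+C, 10:-C, 11:-C, 12:-B, 13:+C
Rule 3 (four of five consecutive points beyond the same 1σ limit) is satisfied at point 6.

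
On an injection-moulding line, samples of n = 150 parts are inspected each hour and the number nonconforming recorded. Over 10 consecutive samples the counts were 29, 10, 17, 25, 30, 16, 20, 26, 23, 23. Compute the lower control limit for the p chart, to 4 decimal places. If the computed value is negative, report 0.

p̄ = Σdᵢ / (k·n) = 219 / (10 × 150) = 0.14600
LCL = p̄ − 3·√(p̄(1−p̄)/n) = 0.14600 − 3 × 0.02883 = 0.05951

0.0595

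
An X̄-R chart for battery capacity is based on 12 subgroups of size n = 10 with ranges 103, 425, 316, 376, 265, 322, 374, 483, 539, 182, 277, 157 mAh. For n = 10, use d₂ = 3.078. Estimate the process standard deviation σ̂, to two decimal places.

103.40

R̄ = (103 + 425 + 316 + 376 + 265 + 322 + 374 + 483 + 539 + 182 + 277 + 157) / 12 = 318.2500
σ̂ = R̄ / d₂ = 318.2500 / 3.078 = 103.3951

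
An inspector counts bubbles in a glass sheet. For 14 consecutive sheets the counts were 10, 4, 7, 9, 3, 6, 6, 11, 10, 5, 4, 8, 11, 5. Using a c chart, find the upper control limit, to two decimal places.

c̄ = (10 + 4 + 7 + 9 + 3 + 6 + 6 + 11 + 10 + 5 + 4 + 8 + 11 + 5) / 14 = 99 / 14 = 7.0714
UCL = c̄ + 3√c̄ = 7.0714 + 3 × √7.0714 = 7.0714 + 3 × 2.6592 = 15.0491

15.05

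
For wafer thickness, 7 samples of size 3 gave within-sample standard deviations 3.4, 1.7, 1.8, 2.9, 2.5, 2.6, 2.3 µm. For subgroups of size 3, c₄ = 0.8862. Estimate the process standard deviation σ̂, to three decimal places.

2.773

s̄ = (3.4 + 1.7 + 1.8 + 2.9 + 2.5 + 2.6 + 2.3) / 7 = 2.4571
σ̂ = s̄ / c₄ = 2.4571 / 0.8862 = 2.7727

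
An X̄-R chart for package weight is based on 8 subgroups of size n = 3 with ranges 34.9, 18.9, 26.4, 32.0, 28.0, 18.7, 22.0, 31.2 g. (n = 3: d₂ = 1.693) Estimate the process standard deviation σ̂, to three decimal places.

15.660

R̄ = (34.9 + 18.9 + 26.4 + 32.0 + 28.0 + 18.7 + 22.0 + 31.2) / 8 = 26.5125
σ̂ = R̄ / d₂ = 26.5125 / 1.693 = 15.6601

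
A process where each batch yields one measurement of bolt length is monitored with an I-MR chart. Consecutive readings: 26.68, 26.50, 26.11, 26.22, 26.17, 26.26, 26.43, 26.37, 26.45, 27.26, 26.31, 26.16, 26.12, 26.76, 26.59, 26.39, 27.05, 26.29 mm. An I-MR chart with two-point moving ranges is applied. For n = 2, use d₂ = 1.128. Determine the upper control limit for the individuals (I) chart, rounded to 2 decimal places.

X̄ = (26.68 + 26.50 + 26.11 + 26.22 + 26.17 + 26.26 + 26.43 + 26.37 + 26.45 + 27.26 + 26.31 + 26.16 + 26.12 + 26.76 + 26.59 + 26.39 + 27.05 + 26.29) / 18 = 26.4511
Moving ranges: 0.18, 0.39, 0.11, 0.05, 0.09, 0.17, 0.06, 0.08, 0.81, 0.95, 0.15, 0.04, 0.64, 0.17, 0.20, 0.66, 0.76; M̄R̄ = 5.5100 / 17 = 0.3241
UCL = X̄ + 3·M̄R̄/d₂ = 26.4511 + 3 × 0.3241 / 1.128 = 27.3131

27.31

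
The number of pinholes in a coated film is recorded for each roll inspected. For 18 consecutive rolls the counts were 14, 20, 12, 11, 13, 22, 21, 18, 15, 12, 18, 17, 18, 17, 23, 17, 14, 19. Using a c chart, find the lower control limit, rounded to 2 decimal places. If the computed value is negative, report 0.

c̄ = (14 + 20 + 12 + 11 + 13 + 22 + 21 + 18 + 15 + 12 + 18 + 17 + 18 + 17 + 23 + 17 + 14 + 19) / 18 = 301 / 18 = 16.7222
LCL = c̄ − 3√c̄ = 16.7222 − 3 × 4.0893 = 4.4544

4.45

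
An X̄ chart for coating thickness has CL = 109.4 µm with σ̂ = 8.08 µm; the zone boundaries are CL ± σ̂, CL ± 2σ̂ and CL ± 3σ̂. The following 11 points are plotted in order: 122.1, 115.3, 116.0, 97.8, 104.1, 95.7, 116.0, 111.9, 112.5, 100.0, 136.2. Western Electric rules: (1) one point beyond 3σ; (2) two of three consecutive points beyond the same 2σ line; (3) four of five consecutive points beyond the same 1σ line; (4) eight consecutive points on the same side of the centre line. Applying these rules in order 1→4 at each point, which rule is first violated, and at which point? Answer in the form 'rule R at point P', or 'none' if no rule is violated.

rule 1 at point 11

Zone of each point (C = within 1σ̂, B = 1σ̂–2σ̂, A = 2σ̂–3σ̂, * = beyond 3σ̂; sign = side of CL): 1:+B, 2:+C, 3:+C, 4:-B, 5:-C, 6:-B, 7:+C, 8:+C, 9:+C, 10:-B, 11:+*
Rule 1 (one point beyond the 3σ limits) is satisfied at point 11.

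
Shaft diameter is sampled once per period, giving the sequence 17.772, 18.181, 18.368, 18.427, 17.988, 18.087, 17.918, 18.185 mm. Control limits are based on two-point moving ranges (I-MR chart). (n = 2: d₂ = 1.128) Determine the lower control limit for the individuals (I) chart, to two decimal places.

17.50

X̄ = (17.772 + 18.181 + 18.368 + 18.427 + 17.988 + 18.087 + 17.918 + 18.185) / 8 = 18.1157
Moving ranges: 0.409, 0.187, 0.059, 0.439, 0.099, 0.169, 0.267; M̄R̄ = 1.6290 / 7 = 0.2327
LCL = X̄ − 3·M̄R̄/d₂ = 18.1157 − 3 × 0.2327 / 1.128 = 17.4968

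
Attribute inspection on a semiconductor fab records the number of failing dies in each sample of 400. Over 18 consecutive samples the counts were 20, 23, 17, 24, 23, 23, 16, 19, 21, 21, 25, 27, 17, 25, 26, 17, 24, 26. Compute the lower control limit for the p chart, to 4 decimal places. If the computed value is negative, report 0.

0.0206

p̄ = Σdᵢ / (k·n) = 394 / (18 × 400) = 0.05472
LCL = p̄ − 3·√(p̄(1−p̄)/n) = 0.05472 − 3 × 0.01137 = 0.02061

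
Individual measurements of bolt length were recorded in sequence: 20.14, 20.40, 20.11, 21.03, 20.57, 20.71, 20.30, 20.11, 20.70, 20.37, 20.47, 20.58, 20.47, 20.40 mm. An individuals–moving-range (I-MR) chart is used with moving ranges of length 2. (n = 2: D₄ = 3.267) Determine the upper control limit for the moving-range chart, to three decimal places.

Moving ranges: 0.26, 0.29, 0.92, 0.46, 0.14, 0.41, 0.19, 0.59, 0.33, 0.10, 0.11, 0.11, 0.07; M̄R̄ = 3.9800 / 13 = 0.3062
UCL_MR = D₄·M̄R̄ = 3.267 × 0.3062 = 1.0002

1.000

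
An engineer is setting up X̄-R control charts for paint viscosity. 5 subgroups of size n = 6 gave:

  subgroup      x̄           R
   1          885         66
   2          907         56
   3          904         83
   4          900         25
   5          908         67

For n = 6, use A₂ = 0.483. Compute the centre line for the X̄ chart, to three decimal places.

X̄̄ = (885 + 907 + 904 + 900 + 908) / 5 = 4504.0000 / 5 = 900.8000
CL = X̄̄ = 900.8000

900.800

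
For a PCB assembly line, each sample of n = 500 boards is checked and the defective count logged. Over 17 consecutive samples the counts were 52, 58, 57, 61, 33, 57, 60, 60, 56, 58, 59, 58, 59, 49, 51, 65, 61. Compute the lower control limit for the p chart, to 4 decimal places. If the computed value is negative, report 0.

p̄ = Σdᵢ / (k·n) = 954 / (17 × 500) = 0.11224
LCL = p̄ − 3·√(p̄(1−p̄)/n) = 0.11224 − 3 × 0.01412 = 0.06989

0.0699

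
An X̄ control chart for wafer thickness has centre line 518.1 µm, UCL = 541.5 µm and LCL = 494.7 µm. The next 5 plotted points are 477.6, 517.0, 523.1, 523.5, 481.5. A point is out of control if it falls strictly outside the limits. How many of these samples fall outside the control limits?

Compare each point to [494.7, 541.5]: sample 1 = 477.6 < LCL; sample 5 = 481.5 < LCL.

2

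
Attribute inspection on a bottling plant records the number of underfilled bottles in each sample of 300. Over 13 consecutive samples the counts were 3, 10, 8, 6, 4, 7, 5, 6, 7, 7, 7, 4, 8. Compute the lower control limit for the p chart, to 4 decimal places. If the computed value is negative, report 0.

p̄ = Σdᵢ / (k·n) = 82 / (13 × 300) = 0.02103
LCL = p̄ − 3·√(p̄(1−p̄)/n) = 0.02103 − 3 × 0.00828 = -0.00382 → 0 (negative, so LCL = 0)

0.0000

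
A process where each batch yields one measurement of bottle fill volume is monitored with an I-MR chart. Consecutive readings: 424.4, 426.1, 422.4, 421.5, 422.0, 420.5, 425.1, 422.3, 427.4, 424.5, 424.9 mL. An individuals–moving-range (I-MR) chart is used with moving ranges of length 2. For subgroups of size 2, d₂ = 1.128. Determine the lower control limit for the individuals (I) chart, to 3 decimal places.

417.327

X̄ = (424.4 + 426.1 + 422.4 + 421.5 + 422.0 + 420.5 + 425.1 + 422.3 + 427.4 + 424.5 + 424.9) / 11 = 423.7364
Moving ranges: 1.7, 3.7, 0.9, 0.5, 1.5, 4.6, 2.8, 5.1, 2.9, 0.4; M̄R̄ = 24.1000 / 10 = 2.4100
LCL = X̄ − 3·M̄R̄/d₂ = 423.7364 − 3 × 2.4100 / 1.128 = 417.3268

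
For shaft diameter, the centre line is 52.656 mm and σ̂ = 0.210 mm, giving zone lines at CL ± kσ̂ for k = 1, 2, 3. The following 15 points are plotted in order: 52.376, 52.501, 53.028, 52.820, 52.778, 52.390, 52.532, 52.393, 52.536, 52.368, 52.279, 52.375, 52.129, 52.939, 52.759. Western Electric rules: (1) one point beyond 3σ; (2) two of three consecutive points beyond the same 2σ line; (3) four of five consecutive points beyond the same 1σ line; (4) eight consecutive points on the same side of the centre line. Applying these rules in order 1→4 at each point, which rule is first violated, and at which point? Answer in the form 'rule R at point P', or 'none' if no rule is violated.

Zone of each point (C = within 1σ̂, B = 1σ̂–2σ̂, A = 2σ̂–3σ̂, * = beyond 3σ̂; sign = side of CL): 1:-B, 2:-C, 3:+B, 4:+C, 5:+C, 6:-B, 7:-C, 8:-B, 9:-C, 10:-B, 11:-B, 12:-B, 13:-A, 14:+B, 15:+C
Rule 3 (four of five consecutive points beyond the same 1σ limit) is satisfied at point 12.

rule 3 at point 12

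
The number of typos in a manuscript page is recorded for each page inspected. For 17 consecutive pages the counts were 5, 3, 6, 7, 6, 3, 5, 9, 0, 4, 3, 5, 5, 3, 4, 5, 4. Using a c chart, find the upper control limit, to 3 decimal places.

10.914

c̄ = (5 + 3 + 6 + 7 + 6 + 3 + 5 + 9 + 0 + 4 + 3 + 5 + 5 + 3 + 4 + 5 + 4) / 17 = 77 / 17 = 4.5294
UCL = c̄ + 3√c̄ = 4.5294 + 3 × √4.5294 = 4.5294 + 3 × 2.1282 = 10.9141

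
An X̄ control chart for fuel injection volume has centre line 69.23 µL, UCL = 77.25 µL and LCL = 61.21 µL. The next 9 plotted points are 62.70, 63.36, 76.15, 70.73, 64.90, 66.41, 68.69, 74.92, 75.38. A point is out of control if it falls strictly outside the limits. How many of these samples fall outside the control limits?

All 9 points lie within [61.21, 77.25].

0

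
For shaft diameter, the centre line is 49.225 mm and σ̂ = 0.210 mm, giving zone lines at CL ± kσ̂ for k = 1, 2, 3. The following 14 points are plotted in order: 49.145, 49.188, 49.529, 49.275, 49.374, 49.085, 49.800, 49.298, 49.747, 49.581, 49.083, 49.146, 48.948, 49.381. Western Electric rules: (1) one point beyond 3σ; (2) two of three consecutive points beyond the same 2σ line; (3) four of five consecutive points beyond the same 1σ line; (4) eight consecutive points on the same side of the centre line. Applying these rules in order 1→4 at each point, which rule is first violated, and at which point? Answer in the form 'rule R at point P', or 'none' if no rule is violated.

rule 2 at point 9

Zone of each point (C = within 1σ̂, B = 1σ̂–2σ̂, A = 2σ̂–3σ̂, * = beyond 3σ̂; sign = side of CL): 1:-C, 2:-C, 3:+B, 4:+C, 5:+C, 6:-C, 7:+A, 8:+C, 9:+A, 10:+B, 11:-C, 12:-C, 13:-B, 14:+C
Rule 2 (two of three consecutive points beyond the same 2σ limit) is satisfied at point 9.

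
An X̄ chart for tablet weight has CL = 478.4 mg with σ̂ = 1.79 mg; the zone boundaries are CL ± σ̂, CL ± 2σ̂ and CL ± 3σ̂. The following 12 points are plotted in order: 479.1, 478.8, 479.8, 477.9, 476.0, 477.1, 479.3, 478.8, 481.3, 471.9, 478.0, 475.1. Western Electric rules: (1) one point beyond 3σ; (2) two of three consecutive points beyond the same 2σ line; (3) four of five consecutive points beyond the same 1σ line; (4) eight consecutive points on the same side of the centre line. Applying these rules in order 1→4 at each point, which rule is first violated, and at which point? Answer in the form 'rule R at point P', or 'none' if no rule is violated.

rule 1 at point 10

Zone of each point (C = within 1σ̂, B = 1σ̂–2σ̂, A = 2σ̂–3σ̂, * = beyond 3σ̂; sign = side of CL): 1:+C, 2:+C, 3:+C, 4:-C, 5:-B, 6:-C, 7:+C, 8:+C, 9:+B, 10:-*, 11:-C, 12:-B
Rule 1 (one point beyond the 3σ limits) is satisfied at point 10.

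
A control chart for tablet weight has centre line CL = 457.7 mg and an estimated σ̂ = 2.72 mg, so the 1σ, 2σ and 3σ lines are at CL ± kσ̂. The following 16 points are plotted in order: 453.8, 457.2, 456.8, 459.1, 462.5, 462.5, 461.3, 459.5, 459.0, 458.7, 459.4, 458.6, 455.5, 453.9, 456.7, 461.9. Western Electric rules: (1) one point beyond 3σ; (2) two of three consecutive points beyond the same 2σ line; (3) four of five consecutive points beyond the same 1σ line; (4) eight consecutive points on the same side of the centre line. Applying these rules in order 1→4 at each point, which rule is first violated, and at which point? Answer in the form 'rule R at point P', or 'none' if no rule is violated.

rule 4 at point 11

Zone of each point (C = within 1σ̂, B = 1σ̂–2σ̂, A = 2σ̂–3σ̂, * = beyond 3σ̂; sign = side of CL): 1:-B, 2:-C, 3:-C, 4:+C, 5:+B, 6:+B, 7:+B, 8:+C, 9:+C, 10:+C, 11:+C, 12:+C, 13:-C, 14:-B, 15:-C, 16:+B
Rule 4 (eight consecutive points on the same side of the centre line) is satisfied at point 11.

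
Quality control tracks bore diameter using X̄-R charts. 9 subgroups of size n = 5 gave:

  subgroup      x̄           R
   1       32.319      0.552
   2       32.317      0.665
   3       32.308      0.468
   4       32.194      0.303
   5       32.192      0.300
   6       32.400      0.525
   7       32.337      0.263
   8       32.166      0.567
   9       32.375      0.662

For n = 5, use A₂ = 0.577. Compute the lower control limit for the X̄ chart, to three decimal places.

X̄̄ = (32.319 + 32.317 + 32.308 + 32.194 + 32.192 + 32.400 + 32.337 + 32.166 + 32.375) / 9 = 290.6080 / 9 = 32.2898
R̄ = (0.552 + 0.665 + 0.468 + 0.303 + 0.300 + 0.525 + 0.263 + 0.567 + 0.662) / 9 = 4.3050 / 9 = 0.4783
LCL = X̄̄ − A₂·R̄ = 32.2898 − 0.577 × 0.4783 = 32.0138

32.014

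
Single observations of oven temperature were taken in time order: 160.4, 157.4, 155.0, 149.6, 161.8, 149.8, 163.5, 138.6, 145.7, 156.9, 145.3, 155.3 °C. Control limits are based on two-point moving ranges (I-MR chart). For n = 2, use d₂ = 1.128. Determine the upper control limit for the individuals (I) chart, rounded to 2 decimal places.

X̄ = (160.4 + 157.4 + 155.0 + 149.6 + 161.8 + 149.8 + 163.5 + 138.6 + 145.7 + 156.9 + 145.3 + 155.3) / 12 = 153.2750
Moving ranges: 3.0, 2.4, 5.4, 12.2, 12.0, 13.7, 24.9, 7.1, 11.2, 11.6, 10.0; M̄R̄ = 113.5000 / 11 = 10.3182
UCL = X̄ + 3·M̄R̄/d₂ = 153.2750 + 3 × 10.3182 / 1.128 = 180.7170

180.72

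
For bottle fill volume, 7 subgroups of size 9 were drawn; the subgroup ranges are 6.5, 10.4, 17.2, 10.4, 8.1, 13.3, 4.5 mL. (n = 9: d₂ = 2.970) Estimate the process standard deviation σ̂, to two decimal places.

R̄ = (6.5 + 10.4 + 17.2 + 10.4 + 8.1 + 13.3 + 4.5) / 7 = 10.0571
σ̂ = R̄ / d₂ = 10.0571 / 2.970 = 3.3862

3.39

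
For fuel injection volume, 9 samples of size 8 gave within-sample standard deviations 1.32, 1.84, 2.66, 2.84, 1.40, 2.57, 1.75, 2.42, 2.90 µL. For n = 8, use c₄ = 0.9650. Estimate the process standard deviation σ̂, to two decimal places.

2.27

s̄ = (1.32 + 1.84 + 2.66 + 2.84 + 1.40 + 2.57 + 1.75 + 2.42 + 2.90) / 9 = 2.1889
σ̂ = s̄ / c₄ = 2.1889 / 0.9650 = 2.2683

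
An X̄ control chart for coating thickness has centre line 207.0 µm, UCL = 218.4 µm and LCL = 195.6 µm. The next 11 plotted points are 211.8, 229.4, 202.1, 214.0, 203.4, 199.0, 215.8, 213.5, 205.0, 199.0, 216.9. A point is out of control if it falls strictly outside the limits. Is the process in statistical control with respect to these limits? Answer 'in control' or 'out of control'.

Compare each point to [195.6, 218.4]: sample 2 = 229.4 > UCL.

out of control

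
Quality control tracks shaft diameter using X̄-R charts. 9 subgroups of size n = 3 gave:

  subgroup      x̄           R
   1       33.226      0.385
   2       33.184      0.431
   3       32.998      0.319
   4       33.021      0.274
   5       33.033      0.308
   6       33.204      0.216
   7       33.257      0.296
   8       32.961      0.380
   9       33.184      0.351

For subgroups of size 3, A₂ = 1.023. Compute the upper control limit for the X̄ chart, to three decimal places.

33.455

X̄̄ = (33.226 + 33.184 + 32.998 + 33.021 + 33.033 + 33.204 + 33.257 + 32.961 + 33.184) / 9 = 298.0680 / 9 = 33.1187
R̄ = (0.385 + 0.431 + 0.319 + 0.274 + 0.308 + 0.216 + 0.296 + 0.380 + 0.351) / 9 = 2.9600 / 9 = 0.3289
UCL = X̄̄ + A₂·R̄ = 33.1187 + 1.023 × 0.3289 = 33.4551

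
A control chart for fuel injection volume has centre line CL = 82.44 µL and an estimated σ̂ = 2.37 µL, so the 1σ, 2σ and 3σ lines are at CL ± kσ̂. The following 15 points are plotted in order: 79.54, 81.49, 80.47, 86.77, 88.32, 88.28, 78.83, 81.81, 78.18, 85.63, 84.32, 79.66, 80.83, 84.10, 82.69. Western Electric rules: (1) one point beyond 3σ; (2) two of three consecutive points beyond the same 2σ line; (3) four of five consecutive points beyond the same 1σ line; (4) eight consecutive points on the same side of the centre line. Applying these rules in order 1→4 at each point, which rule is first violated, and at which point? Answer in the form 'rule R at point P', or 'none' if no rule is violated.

Zone of each point (C = within 1σ̂, B = 1σ̂–2σ̂, A = 2σ̂–3σ̂, * = beyond 3σ̂; sign = side of CL): 1:-B, 2:-C, 3:-C, 4:+B, 5:+A, 6:+A, 7:-B, 8:-C, 9:-B, 10:+B, 11:+C, 12:-B, 13:-C, 14:+C, 15:+C
Rule 2 (two of three consecutive points beyond the same 2σ limit) is satisfied at point 6.

rule 2 at point 6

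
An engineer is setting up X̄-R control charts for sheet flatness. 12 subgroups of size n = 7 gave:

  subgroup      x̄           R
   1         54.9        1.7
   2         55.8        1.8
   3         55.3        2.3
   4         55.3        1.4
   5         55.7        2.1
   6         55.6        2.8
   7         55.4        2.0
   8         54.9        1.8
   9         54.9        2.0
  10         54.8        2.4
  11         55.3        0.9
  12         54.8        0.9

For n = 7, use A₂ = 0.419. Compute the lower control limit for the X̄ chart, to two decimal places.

54.45

X̄̄ = (54.9 + 55.8 + 55.3 + 55.3 + 55.7 + 55.6 + 55.4 + 54.9 + 54.9 + 54.8 + 55.3 + 54.8) / 12 = 662.7000 / 12 = 55.2250
R̄ = (1.7 + 1.8 + 2.3 + 1.4 + 2.1 + 2.8 + 2.0 + 1.8 + 2.0 + 2.4 + 0.9 + 0.9) / 12 = 22.1000 / 12 = 1.8417
LCL = X̄̄ − A₂·R̄ = 55.2250 − 0.419 × 1.8417 = 54.4533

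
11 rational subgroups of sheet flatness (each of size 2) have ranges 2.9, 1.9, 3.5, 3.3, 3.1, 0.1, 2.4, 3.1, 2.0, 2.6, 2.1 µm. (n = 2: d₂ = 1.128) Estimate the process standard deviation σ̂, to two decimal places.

2.18

R̄ = (2.9 + 1.9 + 3.5 + 3.3 + 3.1 + 0.1 + 2.4 + 3.1 + 2.0 + 2.6 + 2.1) / 11 = 2.4545
σ̂ = R̄ / d₂ = 2.4545 / 1.128 = 2.1760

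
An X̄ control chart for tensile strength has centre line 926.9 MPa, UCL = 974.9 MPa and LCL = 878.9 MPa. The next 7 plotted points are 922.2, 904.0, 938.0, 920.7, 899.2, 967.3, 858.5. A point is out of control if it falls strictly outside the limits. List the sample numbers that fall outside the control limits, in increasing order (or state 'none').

7

Compare each point to [878.9, 974.9]: sample 7 = 858.5 < LCL.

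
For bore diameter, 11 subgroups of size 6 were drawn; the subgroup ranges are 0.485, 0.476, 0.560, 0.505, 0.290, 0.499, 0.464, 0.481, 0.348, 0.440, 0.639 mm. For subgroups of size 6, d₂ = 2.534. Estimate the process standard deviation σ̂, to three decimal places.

0.186

R̄ = (0.485 + 0.476 + 0.560 + 0.505 + 0.290 + 0.499 + 0.464 + 0.481 + 0.348 + 0.440 + 0.639) / 11 = 0.4715
σ̂ = R̄ / d₂ = 0.4715 / 2.534 = 0.1861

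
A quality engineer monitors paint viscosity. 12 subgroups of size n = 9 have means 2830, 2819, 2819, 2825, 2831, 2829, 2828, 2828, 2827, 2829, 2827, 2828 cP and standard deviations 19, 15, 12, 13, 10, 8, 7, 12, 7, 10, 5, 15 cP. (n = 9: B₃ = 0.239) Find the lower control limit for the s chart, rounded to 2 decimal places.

s̄ = (19 + 15 + 12 + 13 + 10 + 8 + 7 + 12 + 7 + 10 + 5 + 15) / 12 = 11.0833
LCL_s = B₃·s̄ = 0.239 × 11.0833 = 2.6489

2.65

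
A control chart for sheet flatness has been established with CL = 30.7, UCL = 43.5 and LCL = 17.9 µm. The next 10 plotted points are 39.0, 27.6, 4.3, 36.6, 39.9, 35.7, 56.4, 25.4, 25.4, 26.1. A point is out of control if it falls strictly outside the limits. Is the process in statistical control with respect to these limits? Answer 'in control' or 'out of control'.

out of control

Compare each point to [17.9, 43.5]: sample 3 = 4.3 < LCL; sample 7 = 56.4 > UCL.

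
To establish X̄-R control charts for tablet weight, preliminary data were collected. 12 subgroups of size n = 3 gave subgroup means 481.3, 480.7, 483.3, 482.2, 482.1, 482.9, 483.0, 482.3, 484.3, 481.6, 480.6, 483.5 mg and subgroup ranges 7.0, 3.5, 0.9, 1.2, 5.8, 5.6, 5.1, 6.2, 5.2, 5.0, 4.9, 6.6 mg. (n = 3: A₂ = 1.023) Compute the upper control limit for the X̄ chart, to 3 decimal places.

487.176

X̄̄ = (481.3 + 480.7 + 483.3 + 482.2 + 482.1 + 482.9 + 483.0 + 482.3 + 484.3 + 481.6 + 480.6 + 483.5) / 12 = 5787.8000 / 12 = 482.3167
R̄ = (7.0 + 3.5 + 0.9 + 1.2 + 5.8 + 5.6 + 5.1 + 6.2 + 5.2 + 5.0 + 4.9 + 6.6) / 12 = 57.0000 / 12 = 4.7500
UCL = X̄̄ + A₂·R̄ = 482.3167 + 1.023 × 4.7500 = 487.1759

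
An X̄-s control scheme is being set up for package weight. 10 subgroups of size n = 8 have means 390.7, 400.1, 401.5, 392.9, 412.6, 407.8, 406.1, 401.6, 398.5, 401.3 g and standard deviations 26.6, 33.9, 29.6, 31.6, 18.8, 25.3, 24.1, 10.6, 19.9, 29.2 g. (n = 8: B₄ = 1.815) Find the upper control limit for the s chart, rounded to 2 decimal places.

45.30

s̄ = (26.6 + 33.9 + 29.6 + 31.6 + 18.8 + 25.3 + 24.1 + 10.6 + 19.9 + 29.2) / 10 = 24.9600
UCL_s = B₄·s̄ = 1.815 × 24.9600 = 45.3024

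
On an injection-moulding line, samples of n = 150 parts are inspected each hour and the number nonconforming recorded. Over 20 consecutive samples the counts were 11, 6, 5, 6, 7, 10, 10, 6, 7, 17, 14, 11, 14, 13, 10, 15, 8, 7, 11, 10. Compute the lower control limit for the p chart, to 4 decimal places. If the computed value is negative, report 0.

p̄ = Σdᵢ / (k·n) = 198 / (20 × 150) = 0.06600
LCL = p̄ − 3·√(p̄(1−p̄)/n) = 0.06600 − 3 × 0.02027 = 0.00518

0.0052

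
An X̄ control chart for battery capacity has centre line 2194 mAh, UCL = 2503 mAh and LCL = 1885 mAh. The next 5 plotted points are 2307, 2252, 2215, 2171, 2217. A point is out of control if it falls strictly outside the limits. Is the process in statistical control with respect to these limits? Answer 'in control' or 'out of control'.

in control

All 5 points lie within [1885, 2503].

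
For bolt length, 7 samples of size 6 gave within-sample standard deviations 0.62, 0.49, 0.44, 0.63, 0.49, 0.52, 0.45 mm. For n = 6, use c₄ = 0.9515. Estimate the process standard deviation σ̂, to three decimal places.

0.547

s̄ = (0.62 + 0.49 + 0.44 + 0.63 + 0.49 + 0.52 + 0.45) / 7 = 0.5200
σ̂ = s̄ / c₄ = 0.5200 / 0.9515 = 0.5465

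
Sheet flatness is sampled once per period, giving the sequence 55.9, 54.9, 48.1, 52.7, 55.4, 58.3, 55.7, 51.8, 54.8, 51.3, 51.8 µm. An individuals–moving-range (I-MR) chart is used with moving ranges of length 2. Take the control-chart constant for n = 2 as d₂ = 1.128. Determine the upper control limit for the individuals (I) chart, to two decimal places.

62.08

X̄ = (55.9 + 54.9 + 48.1 + 52.7 + 55.4 + 58.3 + 55.7 + 51.8 + 54.8 + 51.3 + 51.8) / 11 = 53.7000
Moving ranges: 1.0, 6.8, 4.6, 2.7, 2.9, 2.6, 3.9, 3.0, 3.5, 0.5; M̄R̄ = 31.5000 / 10 = 3.1500
UCL = X̄ + 3·M̄R̄/d₂ = 53.7000 + 3 × 3.1500 / 1.128 = 62.0777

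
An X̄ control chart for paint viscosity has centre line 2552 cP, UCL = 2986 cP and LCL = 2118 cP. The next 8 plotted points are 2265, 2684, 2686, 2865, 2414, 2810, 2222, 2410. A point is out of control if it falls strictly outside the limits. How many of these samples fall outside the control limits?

0

All 8 points lie within [2118, 2986].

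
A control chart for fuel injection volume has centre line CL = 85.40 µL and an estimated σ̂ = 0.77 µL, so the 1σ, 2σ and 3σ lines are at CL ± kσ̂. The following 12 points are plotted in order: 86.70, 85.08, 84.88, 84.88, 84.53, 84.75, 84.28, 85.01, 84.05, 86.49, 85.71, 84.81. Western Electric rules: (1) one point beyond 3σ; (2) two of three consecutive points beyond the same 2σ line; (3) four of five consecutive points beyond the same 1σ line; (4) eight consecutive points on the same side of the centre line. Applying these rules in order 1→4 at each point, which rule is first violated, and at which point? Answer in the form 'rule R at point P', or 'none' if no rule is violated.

rule 4 at point 9

Zone of each point (C = within 1σ̂, B = 1σ̂–2σ̂, A = 2σ̂–3σ̂, * = beyond 3σ̂; sign = side of CL): 1:+B, 2:-C, 3:-C, 4:-C, 5:-B, 6:-C, 7:-B, 8:-C, 9:-B, 10:+B, 11:+C, 12:-C
Rule 4 (eight consecutive points on the same side of the centre line) is satisfied at point 9.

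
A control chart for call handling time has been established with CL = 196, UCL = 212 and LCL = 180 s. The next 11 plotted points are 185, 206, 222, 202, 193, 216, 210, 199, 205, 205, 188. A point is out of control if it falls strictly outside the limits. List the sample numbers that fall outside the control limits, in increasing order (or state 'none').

3, 6

Compare each point to [180, 212]: sample 3 = 222 > UCL; sample 6 = 216 > UCL.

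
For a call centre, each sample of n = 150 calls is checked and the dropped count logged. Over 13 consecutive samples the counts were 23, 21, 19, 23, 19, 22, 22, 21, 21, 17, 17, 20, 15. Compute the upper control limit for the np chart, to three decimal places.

32.490

p̄ = Σdᵢ / (k·n) = 260 / (13 × 150) = 0.13333
UCL = np̄ + 3·√(np̄(1−p̄)) = 20.0000 + 3 × √(20.0000×0.86667) = 20.0000 + 3 × 4.1633 = 32.4900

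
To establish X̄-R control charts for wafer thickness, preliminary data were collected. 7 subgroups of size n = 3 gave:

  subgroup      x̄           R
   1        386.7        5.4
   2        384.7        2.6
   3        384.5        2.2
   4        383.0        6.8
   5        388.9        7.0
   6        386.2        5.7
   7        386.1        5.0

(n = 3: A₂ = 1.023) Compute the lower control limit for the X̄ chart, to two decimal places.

X̄̄ = (386.7 + 384.7 + 384.5 + 383.0 + 388.9 + 386.2 + 386.1) / 7 = 2700.1000 / 7 = 385.7286
R̄ = (5.4 + 2.6 + 2.2 + 6.8 + 7.0 + 5.7 + 5.0) / 7 = 34.7000 / 7 = 4.9571
LCL = X̄̄ − A₂·R̄ = 385.7286 − 1.023 × 4.9571 = 380.6574

380.66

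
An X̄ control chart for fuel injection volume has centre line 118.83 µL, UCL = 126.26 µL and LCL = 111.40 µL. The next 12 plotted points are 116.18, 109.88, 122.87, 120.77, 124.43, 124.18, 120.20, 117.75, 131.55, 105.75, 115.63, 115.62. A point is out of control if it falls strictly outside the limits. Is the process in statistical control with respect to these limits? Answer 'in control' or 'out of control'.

Compare each point to [111.40, 126.26]: sample 2 = 109.88 < LCL; sample 9 = 131.55 > UCL; sample 10 = 105.75 < LCL.

out of control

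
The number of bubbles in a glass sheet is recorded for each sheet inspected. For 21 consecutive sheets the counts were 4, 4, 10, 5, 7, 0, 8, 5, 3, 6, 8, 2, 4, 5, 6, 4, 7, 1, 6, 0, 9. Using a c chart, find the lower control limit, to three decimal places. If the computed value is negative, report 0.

c̄ = (4 + 4 + 10 + 5 + 7 + 0 + 8 + 5 + 3 + 6 + 8 + 2 + 4 + 5 + 6 + 4 + 7 + 1 + 6 + 0 + 9) / 21 = 104 / 21 = 4.9524
LCL = c̄ − 3√c̄ = 4.9524 − 3 × 2.2254 = -1.7238 → 0 (cannot be negative)

0.000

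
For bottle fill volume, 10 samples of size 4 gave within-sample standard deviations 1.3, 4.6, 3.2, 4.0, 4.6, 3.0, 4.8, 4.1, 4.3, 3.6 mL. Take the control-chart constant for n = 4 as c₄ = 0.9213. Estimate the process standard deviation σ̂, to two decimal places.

4.07

s̄ = (1.3 + 4.6 + 3.2 + 4.0 + 4.6 + 3.0 + 4.8 + 4.1 + 4.3 + 3.6) / 10 = 3.7500
σ̂ = s̄ / c₄ = 3.7500 / 0.9213 = 4.0703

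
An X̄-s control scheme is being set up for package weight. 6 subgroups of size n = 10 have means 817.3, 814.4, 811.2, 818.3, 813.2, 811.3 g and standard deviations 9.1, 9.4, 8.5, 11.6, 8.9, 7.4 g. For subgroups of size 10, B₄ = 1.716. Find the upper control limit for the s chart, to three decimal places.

15.701

s̄ = (9.1 + 9.4 + 8.5 + 11.6 + 8.9 + 7.4) / 6 = 9.1500
UCL_s = B₄·s̄ = 1.716 × 9.1500 = 15.7014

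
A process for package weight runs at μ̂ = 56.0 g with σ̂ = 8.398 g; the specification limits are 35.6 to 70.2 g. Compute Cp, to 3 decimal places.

0.687

Cp = (USL − LSL) / (6σ̂) = (70.2 − 35.6) / (6 × 8.398) = 34.6000 / 50.3880 = 0.6867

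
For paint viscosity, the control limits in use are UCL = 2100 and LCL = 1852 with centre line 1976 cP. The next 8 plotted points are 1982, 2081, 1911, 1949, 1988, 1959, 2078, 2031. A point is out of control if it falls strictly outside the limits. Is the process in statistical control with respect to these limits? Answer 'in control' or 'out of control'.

in control

All 8 points lie within [1852, 2100].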